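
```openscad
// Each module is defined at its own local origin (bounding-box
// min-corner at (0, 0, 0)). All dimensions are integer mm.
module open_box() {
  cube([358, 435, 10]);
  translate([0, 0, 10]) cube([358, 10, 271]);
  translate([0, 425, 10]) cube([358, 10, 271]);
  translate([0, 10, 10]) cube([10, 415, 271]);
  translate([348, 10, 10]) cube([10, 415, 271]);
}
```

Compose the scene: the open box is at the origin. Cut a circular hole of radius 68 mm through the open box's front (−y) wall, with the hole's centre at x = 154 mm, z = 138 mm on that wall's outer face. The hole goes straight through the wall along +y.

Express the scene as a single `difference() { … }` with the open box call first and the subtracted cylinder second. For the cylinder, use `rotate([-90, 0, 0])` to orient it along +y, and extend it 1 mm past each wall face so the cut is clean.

difference() {
  open_box();
  translate([154, -1, 138]) rotate([-90, 0, 0]) cylinder(h = 12, r = 68);
}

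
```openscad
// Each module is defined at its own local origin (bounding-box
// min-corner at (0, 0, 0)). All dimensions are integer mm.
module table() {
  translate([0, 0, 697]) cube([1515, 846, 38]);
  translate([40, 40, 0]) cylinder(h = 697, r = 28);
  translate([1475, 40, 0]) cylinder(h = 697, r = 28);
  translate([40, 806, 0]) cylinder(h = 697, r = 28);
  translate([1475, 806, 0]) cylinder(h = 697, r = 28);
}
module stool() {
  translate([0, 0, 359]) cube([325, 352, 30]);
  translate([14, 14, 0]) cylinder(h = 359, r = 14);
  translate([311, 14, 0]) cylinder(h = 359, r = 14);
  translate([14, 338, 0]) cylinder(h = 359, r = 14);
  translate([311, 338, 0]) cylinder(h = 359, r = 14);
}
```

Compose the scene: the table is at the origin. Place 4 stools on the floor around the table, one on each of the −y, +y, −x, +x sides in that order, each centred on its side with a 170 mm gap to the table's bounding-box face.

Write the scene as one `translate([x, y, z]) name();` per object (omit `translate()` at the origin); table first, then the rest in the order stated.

table();
translate([595, -522, 0]) stool();
translate([595, 1016, 0]) stool();
translate([-495, 247, 0]) stool();
translate([1685, 247, 0]) stool();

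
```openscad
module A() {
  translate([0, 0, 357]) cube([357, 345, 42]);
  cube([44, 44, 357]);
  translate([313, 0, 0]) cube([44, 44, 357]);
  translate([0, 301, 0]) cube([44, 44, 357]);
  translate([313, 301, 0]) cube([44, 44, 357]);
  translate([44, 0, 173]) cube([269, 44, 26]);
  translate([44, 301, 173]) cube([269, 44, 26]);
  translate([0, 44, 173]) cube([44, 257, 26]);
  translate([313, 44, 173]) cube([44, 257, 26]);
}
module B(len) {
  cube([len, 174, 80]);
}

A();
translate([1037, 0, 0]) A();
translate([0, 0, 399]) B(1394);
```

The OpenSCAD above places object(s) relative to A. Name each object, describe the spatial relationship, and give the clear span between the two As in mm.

A is a stool. B is a beam. A beam spans the tops of two stools. The clear span between the two stools is 680 mm.

Second stool starts at x = 1037; first ends at x = 357; clear span = 1037 − 357 = 680 mm.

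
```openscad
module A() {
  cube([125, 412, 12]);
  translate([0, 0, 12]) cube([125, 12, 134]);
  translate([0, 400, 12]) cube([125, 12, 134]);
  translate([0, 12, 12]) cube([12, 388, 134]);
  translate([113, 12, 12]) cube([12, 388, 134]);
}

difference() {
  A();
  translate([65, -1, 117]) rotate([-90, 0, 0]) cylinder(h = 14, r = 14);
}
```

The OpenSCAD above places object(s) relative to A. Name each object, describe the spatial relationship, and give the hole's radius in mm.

A is an open box. The open box has a circular hole through its front wall. The hole's radius is 14 mm.

The subtracted cylinder has r = 14 mm.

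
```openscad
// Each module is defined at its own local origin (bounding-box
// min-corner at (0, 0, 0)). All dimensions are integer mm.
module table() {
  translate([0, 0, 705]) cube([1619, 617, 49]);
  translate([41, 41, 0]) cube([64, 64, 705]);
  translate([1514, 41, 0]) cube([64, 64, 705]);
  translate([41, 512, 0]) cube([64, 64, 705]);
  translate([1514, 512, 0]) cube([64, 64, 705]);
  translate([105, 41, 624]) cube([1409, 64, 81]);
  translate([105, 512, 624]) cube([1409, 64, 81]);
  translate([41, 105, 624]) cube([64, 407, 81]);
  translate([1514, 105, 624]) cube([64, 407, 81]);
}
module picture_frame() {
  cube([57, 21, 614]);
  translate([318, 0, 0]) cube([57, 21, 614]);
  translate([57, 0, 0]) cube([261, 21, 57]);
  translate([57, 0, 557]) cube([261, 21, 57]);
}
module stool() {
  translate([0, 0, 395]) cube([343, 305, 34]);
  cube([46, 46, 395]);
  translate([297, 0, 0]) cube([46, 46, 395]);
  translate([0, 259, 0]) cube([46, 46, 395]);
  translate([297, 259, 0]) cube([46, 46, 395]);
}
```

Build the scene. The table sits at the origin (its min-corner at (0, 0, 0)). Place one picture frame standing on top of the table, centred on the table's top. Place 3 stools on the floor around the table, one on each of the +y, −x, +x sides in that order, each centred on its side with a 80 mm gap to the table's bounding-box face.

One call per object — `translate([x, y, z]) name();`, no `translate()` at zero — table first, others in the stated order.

table();
translate([622, 298, 754]) picture_frame();
translate([638, 697, 0]) stool();
translate([-423, 156, 0]) stool();
translate([1699, 156, 0]) stool();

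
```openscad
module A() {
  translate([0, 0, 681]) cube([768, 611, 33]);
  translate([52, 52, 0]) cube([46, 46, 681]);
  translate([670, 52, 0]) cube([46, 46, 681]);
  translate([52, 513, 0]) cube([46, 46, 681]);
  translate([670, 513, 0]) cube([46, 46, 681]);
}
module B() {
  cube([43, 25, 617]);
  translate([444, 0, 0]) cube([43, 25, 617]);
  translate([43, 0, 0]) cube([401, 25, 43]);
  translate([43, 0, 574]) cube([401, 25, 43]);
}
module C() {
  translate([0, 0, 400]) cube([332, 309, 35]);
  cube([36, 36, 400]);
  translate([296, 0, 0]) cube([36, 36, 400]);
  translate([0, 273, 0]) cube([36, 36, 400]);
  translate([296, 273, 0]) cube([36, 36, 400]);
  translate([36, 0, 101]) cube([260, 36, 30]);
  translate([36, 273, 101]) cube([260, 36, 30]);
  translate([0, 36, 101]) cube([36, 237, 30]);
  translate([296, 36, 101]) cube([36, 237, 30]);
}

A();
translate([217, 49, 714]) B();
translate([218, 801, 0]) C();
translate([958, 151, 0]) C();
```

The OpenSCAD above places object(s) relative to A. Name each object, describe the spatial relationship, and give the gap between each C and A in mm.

A is a table. B is a picture frame. C is a stool. The picture frame is on top of the table. Two stools sit around the table at the +y, +x sides. The gap between each stool and the table is 190 mm.

Each stool's nearest face is 190 mm from the table's bounding box.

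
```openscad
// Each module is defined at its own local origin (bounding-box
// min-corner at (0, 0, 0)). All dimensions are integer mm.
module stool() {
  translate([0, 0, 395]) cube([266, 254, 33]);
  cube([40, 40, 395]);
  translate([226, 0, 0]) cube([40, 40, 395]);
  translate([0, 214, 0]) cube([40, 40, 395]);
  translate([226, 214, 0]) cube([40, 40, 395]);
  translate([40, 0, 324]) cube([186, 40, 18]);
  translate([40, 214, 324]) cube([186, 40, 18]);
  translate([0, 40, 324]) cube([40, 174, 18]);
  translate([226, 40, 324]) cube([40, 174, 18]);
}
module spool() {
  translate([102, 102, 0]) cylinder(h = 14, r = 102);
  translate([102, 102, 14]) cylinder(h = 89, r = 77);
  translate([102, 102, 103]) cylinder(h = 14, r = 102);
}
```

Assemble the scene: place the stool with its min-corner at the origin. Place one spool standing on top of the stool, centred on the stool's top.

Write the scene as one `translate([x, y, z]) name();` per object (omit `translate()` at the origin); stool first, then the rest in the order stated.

stool();
translate([31, 25, 428]) spool();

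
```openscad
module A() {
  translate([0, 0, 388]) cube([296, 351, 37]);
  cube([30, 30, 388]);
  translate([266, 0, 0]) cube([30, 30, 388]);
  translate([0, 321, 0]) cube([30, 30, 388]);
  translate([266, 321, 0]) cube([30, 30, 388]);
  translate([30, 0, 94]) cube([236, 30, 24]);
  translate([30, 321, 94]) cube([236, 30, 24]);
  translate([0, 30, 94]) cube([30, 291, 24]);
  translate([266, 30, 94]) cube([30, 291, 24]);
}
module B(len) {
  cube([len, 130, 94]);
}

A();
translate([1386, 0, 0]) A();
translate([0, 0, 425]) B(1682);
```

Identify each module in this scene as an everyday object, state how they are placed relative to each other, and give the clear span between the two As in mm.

Second stool starts at x = 1386; first ends at x = 296; clear span = 1386 − 296 = 1090 mm.

A is a stool. B is a beam. A beam spans the tops of two stools. The clear span between the two stools is 1090 mm.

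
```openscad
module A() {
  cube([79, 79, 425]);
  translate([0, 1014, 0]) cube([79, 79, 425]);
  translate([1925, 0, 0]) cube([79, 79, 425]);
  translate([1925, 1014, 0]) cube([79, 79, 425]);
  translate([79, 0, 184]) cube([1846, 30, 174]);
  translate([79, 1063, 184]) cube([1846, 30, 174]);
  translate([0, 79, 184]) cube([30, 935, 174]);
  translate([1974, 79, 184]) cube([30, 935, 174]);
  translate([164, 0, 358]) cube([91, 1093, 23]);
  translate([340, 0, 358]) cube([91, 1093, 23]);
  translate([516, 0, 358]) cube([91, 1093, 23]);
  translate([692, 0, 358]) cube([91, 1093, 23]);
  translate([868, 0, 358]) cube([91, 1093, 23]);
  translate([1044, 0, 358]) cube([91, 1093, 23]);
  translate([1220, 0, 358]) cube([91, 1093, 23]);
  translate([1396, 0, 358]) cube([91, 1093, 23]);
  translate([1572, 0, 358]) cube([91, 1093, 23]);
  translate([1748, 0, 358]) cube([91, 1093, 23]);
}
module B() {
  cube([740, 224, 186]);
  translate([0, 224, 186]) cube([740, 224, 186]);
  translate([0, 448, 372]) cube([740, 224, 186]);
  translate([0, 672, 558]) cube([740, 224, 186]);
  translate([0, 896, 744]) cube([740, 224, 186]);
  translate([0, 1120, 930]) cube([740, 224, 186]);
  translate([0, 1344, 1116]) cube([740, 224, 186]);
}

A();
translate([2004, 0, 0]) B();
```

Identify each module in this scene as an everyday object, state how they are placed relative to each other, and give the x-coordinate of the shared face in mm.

The bed frame's +x face and the staircase's −x face are both at x = 2004 mm.

A is a bed frame. B is a staircase. The staircase is against the bed frame's +x side, with their −y faces flush. The x-coordinate of the shared face is 2004 mm.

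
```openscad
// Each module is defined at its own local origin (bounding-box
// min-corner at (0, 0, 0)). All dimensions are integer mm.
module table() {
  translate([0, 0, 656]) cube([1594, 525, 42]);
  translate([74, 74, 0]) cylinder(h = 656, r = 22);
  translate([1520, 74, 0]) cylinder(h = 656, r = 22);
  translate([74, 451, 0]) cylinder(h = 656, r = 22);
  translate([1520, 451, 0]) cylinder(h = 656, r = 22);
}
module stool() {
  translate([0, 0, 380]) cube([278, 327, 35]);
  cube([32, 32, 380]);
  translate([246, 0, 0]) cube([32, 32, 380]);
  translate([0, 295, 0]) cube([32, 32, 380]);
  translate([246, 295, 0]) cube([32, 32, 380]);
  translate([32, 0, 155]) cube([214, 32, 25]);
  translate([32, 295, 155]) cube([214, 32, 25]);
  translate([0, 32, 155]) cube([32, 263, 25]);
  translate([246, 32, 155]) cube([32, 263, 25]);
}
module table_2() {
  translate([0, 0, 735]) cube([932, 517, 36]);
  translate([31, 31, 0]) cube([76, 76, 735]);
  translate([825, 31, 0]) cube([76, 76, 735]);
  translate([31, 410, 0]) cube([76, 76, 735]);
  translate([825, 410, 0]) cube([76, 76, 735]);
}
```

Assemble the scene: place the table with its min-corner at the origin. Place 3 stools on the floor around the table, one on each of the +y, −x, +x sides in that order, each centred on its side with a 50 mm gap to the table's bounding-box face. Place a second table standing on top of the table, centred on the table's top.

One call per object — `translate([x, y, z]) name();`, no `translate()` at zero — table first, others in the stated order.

table();
translate([658, 575, 0]) stool();
translate([-328, 99, 0]) stool();
translate([1644, 99, 0]) stool();
translate([331, 4, 698]) table_2();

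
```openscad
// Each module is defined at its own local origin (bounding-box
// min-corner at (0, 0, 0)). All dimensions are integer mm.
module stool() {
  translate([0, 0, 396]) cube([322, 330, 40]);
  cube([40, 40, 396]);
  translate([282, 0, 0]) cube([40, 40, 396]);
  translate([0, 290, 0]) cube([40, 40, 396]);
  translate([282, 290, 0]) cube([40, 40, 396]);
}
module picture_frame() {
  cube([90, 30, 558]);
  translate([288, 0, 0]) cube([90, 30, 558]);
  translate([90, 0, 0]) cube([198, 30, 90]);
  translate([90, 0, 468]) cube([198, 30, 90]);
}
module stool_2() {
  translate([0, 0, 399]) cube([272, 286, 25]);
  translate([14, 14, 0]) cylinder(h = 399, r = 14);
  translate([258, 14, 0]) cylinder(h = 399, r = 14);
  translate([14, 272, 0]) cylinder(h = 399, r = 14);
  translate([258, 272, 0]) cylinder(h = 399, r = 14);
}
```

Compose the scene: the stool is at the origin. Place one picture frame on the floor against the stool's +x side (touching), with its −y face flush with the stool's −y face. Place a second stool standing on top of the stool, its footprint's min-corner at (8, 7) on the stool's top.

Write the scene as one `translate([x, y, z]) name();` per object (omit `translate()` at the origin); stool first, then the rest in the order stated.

stool();
translate([322, 0, 0]) picture_frame();
translate([8, 7, 436]) stool_2();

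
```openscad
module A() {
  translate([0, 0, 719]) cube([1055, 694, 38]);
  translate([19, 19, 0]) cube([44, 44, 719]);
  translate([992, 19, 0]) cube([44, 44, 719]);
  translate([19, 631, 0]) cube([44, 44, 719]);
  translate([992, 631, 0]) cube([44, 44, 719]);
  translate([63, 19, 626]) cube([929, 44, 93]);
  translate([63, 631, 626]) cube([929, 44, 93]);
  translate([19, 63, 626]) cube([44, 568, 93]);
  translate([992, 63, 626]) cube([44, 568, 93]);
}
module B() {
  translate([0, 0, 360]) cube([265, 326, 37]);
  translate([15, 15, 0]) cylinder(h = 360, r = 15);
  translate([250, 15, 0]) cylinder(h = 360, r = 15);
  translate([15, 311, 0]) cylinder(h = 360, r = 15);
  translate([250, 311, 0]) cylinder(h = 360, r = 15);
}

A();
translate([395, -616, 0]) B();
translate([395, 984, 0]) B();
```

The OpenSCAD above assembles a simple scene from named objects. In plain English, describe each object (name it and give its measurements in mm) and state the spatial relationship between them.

A is a table: top 1055 mm (x) × 694 mm (y), 38 mm thick, upper face at z = 757 mm, on four 44×44 mm square legs, each inset 19 mm from the nearest pair of top edges, running from z = 0 to the bottom of the top. Four apron rails, 44 mm thick and 93 mm tall, run between adjacent legs with their top edges flush with the underside of the top and their outer faces flush with the legs' outer faces.

B is a four-legged stool. The seat is a 265×326×37 mm slab whose top surface is at z = 397 mm; four round legs, each 30 mm in diameter, run from the floor (z = 0) to the underside of the seat, each leg's axis is inset half a diameter from the nearest pair of seat edges (so the leg's bounding box is flush with the corner).

Two stools sit around the table at the −y, +y sides.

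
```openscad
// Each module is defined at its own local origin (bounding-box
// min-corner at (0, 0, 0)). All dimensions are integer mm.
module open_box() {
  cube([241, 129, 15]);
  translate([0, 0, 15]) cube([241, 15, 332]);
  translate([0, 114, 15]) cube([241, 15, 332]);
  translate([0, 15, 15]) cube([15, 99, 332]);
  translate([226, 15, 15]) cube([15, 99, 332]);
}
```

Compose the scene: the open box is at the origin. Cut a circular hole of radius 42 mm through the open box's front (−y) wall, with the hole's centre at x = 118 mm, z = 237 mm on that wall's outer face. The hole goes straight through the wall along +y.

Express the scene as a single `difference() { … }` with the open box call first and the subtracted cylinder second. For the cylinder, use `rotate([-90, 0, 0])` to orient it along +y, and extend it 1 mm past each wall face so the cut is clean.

difference() {
  open_box();
  translate([118, -1, 237]) rotate([-90, 0, 0]) cylinder(h = 17, r = 42);
}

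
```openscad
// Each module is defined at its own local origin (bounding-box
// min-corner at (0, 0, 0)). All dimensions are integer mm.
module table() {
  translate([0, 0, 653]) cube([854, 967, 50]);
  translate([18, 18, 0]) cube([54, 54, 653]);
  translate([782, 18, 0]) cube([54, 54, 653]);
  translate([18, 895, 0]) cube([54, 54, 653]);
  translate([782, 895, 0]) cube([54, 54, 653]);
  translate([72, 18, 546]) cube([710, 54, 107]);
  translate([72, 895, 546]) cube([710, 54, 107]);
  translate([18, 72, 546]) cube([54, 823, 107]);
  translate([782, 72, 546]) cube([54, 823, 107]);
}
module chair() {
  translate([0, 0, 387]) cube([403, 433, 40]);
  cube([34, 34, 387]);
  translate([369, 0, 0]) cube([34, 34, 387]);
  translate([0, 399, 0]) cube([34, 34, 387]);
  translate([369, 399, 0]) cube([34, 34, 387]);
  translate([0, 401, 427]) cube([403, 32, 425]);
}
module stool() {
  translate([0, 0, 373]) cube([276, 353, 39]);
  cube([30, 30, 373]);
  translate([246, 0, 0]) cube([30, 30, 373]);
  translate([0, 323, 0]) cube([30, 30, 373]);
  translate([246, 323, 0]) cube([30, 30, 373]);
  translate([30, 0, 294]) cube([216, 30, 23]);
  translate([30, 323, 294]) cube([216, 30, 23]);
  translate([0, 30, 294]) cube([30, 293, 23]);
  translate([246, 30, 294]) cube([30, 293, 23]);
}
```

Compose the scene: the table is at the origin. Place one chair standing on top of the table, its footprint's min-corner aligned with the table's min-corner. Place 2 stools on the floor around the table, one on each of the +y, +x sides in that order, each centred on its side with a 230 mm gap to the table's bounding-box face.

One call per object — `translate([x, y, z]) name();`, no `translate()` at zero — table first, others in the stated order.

table();
translate([0, 0, 703]) chair();
translate([289, 1197, 0]) stool();
translate([1084, 307, 0]) stool();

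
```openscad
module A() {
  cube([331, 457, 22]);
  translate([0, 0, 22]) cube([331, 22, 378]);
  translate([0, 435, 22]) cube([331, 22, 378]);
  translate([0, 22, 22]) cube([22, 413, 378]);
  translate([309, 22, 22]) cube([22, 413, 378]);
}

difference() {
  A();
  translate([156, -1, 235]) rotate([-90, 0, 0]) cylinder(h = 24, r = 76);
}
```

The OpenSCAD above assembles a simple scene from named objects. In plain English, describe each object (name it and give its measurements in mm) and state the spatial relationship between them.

A is an open storage box with external size 331×457×400 mm and wall thickness 22 mm (the base is also 22 mm thick). The base covers the whole footprint; the four walls stand on the base, with the y-facing walls full-width and the x-facing walls fitting between their inner faces.

The open box has a circular hole of radius 76 mm through its front wall, centred at (x = 156, z = 235).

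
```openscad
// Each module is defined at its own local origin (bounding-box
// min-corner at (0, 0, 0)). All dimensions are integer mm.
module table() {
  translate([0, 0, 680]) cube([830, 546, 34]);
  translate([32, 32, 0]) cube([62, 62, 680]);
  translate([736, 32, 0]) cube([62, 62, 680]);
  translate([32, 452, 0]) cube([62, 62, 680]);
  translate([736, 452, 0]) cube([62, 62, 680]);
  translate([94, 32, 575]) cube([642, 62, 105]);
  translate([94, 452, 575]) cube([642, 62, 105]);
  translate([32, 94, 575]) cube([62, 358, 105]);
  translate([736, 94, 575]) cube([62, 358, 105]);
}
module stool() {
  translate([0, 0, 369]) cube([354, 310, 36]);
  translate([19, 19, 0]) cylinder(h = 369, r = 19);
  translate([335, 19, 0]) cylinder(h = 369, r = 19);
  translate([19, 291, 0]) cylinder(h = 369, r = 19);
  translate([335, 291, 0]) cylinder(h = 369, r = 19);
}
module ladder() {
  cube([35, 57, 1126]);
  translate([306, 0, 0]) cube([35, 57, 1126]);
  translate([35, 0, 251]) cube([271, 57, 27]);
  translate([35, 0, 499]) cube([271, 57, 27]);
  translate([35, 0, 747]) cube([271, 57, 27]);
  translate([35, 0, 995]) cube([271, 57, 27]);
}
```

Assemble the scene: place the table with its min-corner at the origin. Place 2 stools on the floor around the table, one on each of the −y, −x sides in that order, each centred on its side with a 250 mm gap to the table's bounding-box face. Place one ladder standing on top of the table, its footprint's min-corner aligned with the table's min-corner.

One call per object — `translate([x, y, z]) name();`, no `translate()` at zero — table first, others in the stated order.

table();
translate([238, -560, 0]) stool();
translate([-604, 118, 0]) stool();
translate([0, 0, 714]) ladder();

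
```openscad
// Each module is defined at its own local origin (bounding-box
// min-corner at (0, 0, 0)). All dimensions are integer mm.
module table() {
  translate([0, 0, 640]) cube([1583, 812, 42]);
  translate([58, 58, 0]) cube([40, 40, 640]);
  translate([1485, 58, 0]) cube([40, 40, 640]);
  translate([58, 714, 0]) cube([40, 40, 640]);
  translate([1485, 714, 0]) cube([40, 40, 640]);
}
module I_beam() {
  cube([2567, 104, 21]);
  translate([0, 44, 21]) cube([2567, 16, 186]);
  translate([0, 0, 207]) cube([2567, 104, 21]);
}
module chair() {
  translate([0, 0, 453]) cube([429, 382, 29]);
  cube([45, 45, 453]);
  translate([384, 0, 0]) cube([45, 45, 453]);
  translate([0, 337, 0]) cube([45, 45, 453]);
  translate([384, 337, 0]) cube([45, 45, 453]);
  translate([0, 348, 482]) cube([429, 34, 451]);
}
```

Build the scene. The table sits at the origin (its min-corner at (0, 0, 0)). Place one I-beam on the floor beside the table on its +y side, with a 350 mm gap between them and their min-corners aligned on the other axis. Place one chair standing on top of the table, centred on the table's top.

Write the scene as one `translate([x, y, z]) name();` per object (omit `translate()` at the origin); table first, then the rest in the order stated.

table();
translate([0, 1162, 0]) I_beam();
translate([577, 215, 682]) chair();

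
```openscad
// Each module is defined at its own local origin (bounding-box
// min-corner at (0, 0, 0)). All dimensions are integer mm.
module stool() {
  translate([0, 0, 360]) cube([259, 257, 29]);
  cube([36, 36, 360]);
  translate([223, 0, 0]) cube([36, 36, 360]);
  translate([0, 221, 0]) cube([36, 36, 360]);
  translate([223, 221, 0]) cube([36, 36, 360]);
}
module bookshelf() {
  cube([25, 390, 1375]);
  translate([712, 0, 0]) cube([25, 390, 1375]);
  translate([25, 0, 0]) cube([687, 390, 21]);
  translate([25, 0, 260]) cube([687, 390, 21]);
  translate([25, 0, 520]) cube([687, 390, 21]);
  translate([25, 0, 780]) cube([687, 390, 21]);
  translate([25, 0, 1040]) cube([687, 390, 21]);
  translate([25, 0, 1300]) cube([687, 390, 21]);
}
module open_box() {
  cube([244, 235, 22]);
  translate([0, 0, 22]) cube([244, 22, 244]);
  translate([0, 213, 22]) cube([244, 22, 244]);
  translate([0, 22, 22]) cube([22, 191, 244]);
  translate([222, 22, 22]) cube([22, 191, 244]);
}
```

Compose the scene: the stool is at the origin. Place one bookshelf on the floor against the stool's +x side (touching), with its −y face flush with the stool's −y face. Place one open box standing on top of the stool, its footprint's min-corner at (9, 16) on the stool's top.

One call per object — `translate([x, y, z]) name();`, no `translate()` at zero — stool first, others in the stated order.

stool();
translate([259, 0, 0]) bookshelf();
translate([9, 16, 389]) open_box();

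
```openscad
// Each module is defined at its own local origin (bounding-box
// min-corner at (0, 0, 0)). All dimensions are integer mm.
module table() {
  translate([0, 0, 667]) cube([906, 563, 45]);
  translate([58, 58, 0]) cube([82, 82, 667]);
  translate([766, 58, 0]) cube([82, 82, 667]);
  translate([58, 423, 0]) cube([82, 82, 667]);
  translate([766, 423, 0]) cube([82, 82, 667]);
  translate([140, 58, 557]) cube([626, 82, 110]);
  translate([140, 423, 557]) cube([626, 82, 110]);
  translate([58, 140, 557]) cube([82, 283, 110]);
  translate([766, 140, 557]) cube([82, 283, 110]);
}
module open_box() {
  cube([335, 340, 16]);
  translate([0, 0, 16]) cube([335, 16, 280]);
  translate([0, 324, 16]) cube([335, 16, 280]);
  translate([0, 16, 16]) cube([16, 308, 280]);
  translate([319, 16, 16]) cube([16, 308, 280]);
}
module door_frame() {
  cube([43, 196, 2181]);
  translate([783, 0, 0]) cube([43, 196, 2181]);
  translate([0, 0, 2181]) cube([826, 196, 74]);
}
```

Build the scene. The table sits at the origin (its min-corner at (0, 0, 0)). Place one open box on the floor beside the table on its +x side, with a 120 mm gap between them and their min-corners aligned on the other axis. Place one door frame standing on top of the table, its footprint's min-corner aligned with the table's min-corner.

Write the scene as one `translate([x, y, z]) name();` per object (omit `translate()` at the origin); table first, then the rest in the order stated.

table();
translate([1026, 0, 0]) open_box();
translate([0, 0, 712]) door_frame();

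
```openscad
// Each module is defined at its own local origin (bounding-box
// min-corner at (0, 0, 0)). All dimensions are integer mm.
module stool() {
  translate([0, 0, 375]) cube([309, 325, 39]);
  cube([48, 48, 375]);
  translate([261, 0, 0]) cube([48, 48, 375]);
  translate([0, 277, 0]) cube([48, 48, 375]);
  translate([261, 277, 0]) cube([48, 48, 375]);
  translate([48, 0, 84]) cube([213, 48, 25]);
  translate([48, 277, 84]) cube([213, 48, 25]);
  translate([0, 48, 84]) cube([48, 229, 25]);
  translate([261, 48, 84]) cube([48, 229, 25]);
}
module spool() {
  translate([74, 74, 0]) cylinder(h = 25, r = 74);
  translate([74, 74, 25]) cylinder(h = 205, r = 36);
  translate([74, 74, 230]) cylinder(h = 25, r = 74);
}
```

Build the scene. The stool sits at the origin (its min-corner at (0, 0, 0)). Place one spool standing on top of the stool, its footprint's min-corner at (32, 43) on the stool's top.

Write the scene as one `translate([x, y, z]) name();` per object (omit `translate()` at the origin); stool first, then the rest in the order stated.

stool();
translate([32, 43, 414]) spool();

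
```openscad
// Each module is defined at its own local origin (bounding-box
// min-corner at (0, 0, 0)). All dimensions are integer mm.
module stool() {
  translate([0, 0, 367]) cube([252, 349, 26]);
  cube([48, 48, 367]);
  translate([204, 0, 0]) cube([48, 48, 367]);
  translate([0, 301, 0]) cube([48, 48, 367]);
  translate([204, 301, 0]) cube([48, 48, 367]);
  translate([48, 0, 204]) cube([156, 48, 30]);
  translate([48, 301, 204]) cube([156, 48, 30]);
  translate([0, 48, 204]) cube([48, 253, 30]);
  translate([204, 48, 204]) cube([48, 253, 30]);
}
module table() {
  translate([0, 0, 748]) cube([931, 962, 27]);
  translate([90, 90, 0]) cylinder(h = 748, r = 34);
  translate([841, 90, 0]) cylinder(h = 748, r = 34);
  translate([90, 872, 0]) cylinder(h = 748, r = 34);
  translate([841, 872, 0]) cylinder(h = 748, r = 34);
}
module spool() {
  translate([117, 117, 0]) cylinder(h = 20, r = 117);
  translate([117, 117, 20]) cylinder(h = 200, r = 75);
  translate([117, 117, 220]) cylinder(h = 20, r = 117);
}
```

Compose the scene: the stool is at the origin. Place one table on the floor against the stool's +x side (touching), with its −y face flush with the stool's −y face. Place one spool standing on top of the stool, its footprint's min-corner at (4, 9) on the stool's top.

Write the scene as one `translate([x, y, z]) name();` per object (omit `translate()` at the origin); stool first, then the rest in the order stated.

stool();
translate([252, 0, 0]) table();
translate([4, 9, 393]) spool();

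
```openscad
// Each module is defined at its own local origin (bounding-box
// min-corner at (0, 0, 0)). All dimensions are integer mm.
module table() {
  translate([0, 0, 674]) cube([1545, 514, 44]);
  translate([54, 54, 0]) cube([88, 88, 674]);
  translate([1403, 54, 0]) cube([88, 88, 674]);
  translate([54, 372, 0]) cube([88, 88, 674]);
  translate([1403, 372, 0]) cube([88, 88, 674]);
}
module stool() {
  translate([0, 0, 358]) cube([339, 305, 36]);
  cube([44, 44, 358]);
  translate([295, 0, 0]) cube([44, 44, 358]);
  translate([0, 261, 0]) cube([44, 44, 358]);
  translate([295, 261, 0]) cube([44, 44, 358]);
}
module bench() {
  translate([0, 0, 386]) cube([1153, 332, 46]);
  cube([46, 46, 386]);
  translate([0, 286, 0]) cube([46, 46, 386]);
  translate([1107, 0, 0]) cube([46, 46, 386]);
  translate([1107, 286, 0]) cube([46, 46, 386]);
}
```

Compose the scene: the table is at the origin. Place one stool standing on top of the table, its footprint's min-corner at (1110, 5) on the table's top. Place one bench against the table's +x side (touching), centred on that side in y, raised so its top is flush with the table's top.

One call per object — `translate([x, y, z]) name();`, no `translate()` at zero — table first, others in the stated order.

table();
translate([1110, 5, 718]) stool();
translate([1545, 91, 286]) bench();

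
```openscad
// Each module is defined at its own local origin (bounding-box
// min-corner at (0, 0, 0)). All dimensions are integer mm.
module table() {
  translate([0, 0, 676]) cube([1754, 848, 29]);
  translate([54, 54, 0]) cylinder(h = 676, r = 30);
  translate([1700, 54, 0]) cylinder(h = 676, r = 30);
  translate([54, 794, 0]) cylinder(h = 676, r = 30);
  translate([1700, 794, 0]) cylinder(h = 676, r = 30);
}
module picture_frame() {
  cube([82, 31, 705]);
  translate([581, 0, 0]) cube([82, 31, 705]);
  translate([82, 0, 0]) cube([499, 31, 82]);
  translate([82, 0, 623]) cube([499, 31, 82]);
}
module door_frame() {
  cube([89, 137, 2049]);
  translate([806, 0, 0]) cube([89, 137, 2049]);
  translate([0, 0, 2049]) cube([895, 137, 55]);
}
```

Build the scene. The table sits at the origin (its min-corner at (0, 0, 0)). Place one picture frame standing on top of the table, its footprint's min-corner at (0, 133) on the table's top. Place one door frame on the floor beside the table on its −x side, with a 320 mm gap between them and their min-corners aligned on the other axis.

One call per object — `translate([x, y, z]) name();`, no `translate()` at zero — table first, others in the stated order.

table();
translate([0, 133, 705]) picture_frame();
translate([-1215, 0, 0]) door_frame();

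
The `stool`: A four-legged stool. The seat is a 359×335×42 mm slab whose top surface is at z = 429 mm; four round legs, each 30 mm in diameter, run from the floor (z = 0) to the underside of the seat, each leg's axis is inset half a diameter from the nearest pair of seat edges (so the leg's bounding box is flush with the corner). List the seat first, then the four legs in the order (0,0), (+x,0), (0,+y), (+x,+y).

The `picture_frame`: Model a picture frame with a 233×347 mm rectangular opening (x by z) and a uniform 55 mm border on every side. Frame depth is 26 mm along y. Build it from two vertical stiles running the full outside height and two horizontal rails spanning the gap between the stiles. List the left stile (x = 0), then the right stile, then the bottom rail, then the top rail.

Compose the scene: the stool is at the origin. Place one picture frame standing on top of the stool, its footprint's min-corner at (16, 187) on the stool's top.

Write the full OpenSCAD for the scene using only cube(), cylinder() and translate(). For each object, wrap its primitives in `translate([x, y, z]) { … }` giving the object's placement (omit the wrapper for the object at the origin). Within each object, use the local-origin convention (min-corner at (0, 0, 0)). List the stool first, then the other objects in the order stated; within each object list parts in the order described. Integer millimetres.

translate([0, 0, 387]) cube([359, 335, 42]);
translate([15, 15, 0]) cylinder(h = 387, r = 15);
translate([344, 15, 0]) cylinder(h = 387, r = 15);
translate([15, 320, 0]) cylinder(h = 387, r = 15);
translate([344, 320, 0]) cylinder(h = 387, r = 15);
translate([16, 187, 429]) {
  cube([55, 26, 457]);
  translate([288, 0, 0]) cube([55, 26, 457]);
  translate([55, 0, 0]) cube([233, 26, 55]);
  translate([55, 0, 402]) cube([233, 26, 55]);
}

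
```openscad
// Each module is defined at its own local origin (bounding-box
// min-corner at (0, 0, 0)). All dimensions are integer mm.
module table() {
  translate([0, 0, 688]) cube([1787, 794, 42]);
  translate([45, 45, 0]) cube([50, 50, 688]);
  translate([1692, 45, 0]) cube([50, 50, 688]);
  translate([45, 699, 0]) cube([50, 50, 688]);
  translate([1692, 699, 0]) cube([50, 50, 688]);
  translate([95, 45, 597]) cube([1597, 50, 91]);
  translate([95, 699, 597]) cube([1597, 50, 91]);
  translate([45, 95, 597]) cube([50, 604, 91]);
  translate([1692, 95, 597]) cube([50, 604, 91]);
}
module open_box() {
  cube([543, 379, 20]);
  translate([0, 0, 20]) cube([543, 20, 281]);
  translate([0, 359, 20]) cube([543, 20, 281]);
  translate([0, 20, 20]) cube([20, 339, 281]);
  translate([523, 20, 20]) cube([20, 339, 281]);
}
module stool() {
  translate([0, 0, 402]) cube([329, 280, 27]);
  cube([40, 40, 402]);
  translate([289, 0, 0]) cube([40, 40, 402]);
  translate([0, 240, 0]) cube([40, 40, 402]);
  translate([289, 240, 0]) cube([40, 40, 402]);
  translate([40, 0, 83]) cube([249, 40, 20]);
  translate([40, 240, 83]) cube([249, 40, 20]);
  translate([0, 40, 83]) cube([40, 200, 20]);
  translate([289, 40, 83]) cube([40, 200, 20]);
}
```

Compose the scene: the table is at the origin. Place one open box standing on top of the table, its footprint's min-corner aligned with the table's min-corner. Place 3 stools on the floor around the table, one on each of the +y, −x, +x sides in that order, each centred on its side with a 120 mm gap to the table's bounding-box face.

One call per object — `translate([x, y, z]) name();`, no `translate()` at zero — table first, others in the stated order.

table();
translate([0, 0, 730]) open_box();
translate([729, 914, 0]) stool();
translate([-449, 257, 0]) stool();
translate([1907, 257, 0]) stool();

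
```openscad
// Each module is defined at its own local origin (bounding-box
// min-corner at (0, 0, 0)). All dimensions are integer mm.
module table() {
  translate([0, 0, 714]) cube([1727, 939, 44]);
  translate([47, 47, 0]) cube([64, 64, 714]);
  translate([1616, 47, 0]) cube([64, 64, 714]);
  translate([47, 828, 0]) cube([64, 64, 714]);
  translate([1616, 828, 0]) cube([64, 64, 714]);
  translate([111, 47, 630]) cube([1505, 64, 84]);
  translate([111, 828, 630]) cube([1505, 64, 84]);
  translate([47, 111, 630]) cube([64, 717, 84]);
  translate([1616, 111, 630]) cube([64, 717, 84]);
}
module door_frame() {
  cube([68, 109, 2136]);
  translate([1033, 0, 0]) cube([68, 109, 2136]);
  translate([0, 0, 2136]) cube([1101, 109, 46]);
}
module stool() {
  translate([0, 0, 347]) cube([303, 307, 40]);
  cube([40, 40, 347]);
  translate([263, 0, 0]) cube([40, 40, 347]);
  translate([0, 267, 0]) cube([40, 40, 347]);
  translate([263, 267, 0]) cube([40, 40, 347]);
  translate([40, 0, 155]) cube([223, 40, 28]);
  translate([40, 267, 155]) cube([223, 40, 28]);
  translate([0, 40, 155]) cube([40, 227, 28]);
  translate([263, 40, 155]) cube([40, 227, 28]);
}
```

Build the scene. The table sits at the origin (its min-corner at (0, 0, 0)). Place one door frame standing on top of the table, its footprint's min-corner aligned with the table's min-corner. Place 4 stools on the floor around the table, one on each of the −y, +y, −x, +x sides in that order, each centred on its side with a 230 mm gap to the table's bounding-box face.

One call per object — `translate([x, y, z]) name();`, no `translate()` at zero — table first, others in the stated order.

table();
translate([0, 0, 758]) door_frame();
translate([712, -537, 0]) stool();
translate([712, 1169, 0]) stool();
translate([-533, 316, 0]) stool();
translate([1957, 316, 0]) stool();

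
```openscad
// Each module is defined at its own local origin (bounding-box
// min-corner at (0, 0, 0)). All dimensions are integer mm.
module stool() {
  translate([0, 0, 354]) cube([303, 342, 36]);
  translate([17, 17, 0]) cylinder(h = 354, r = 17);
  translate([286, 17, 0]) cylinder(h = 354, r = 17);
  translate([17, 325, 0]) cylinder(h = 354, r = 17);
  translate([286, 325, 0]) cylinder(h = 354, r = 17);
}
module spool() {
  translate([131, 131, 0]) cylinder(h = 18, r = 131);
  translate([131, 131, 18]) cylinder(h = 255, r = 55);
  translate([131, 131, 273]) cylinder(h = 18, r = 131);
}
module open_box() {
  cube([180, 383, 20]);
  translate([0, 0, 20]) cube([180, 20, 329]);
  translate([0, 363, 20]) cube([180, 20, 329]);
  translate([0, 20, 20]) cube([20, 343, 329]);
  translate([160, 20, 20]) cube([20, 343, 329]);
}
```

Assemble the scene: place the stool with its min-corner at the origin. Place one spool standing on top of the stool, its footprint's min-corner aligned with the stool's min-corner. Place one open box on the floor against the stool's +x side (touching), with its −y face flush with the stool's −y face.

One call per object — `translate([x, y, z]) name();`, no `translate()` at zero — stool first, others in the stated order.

stool();
translate([0, 0, 390]) spool();
translate([303, 0, 0]) open_box();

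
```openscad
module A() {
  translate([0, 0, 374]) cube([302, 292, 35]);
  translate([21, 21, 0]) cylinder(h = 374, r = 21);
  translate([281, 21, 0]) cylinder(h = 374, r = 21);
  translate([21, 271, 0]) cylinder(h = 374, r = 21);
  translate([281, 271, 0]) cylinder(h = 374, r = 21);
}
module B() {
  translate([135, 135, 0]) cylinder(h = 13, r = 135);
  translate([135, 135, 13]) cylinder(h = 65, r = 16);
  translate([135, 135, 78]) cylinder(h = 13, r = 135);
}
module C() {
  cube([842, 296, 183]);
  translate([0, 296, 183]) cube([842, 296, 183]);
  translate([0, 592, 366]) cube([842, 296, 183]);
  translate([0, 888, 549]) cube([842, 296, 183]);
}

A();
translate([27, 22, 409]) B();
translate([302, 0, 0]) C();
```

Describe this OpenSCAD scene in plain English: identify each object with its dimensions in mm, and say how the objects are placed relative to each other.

A is a four-legged stool. The seat is a 302×292×35 mm slab whose top surface is at z = 409 mm; four round legs, each 42 mm in diameter, run from the floor (z = 0) to the underside of the seat, each leg's axis is inset half a diameter from the nearest pair of seat edges (so the leg's bounding box is flush with the corner).

B is a spool: two coaxial disc flanges of radius 135 mm and thickness 13 mm, joined by a core cylinder of radius 16 mm and height 65 mm. The lower flange rests on z = 0 and the three cylinders share a vertical axis.

C is a run of 4 identical solid stair steps. Each tread is 842×296 mm and each step block is 183 mm high. Step 1 rests on the floor; step k is offset from step 1 by (k−1)×296 mm in y and (k−1)×183 mm in z.

The spool is on top of the stool. The staircase is against the stool's +x side, with their −y faces flush.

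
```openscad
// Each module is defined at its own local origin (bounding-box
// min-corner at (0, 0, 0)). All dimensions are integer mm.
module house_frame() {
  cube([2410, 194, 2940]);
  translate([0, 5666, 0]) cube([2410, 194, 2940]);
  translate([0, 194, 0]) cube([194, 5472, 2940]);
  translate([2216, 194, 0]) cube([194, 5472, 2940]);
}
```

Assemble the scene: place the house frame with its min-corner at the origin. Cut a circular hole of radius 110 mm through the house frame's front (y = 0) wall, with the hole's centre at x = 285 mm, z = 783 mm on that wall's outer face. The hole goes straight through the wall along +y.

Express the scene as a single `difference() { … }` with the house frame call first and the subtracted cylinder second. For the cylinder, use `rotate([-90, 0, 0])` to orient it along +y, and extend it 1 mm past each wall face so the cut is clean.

difference() {
  house_frame();
  translate([285, -1, 783]) rotate([-90, 0, 0]) cylinder(h = 196, r = 110);
}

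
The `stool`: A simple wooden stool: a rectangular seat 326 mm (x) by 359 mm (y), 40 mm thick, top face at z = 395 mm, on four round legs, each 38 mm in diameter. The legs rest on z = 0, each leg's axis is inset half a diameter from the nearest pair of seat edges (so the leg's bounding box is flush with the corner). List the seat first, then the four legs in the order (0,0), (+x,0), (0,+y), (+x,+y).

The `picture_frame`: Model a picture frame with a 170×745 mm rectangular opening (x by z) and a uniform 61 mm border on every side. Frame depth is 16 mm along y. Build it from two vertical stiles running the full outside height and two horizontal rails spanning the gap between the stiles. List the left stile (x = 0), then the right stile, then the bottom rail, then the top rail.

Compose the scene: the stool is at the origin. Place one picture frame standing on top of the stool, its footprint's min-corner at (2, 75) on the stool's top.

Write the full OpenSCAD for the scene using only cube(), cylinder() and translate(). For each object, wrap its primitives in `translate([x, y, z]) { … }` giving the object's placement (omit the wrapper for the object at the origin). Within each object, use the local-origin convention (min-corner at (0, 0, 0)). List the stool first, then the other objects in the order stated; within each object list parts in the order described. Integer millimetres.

translate([0, 0, 355]) cube([326, 359, 40]);
translate([19, 19, 0]) cylinder(h = 355, r = 19);
translate([307, 19, 0]) cylinder(h = 355, r = 19);
translate([19, 340, 0]) cylinder(h = 355, r = 19);
translate([307, 340, 0]) cylinder(h = 355, r = 19);
translate([2, 75, 395]) {
  cube([61, 16, 867]);
  translate([231, 0, 0]) cube([61, 16, 867]);
  translate([61, 0, 0]) cube([170, 16, 61]);
  translate([61, 0, 806]) cube([170, 16, 61]);
}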